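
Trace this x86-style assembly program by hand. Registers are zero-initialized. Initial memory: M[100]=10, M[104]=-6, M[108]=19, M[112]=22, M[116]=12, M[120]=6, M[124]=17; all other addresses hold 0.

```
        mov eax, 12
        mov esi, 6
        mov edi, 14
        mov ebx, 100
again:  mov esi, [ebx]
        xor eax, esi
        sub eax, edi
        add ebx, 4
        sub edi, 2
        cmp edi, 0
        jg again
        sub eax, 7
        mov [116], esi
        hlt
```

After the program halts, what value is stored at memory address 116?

17

eax=12
esi=6
edi=14
ebx=100
esi=M[100]=10
eax=12^10=6
eax=6-14=-8
ebx=100+4=104
edi=14-2=12
cmp edi, 0  (cmp 12,0)
jg again: taken
esi=M[104]=-6
eax=(-8)^(-6)=2
eax=2-12=-10
ebx=104+4=108
edi=12-2=10
cmp edi, 0  (cmp 10,0)
jg again: taken
esi=M[108]=19
eax=(-10)^19=-27
eax=(-27)-10=-37
ebx=108+4=112
edi=10-2=8
cmp edi, 0  (cmp 8,0)
jg again: taken
esi=M[112]=22
eax=(-37)^22=-51
eax=(-51)-8=-59
ebx=112+4=116
edi=8-2=6
cmp edi, 0  (cmp 6,0)
jg again: taken
esi=M[116]=12
eax=(-59)^12=-55
eax=(-55)-6=-61
ebx=116+4=120
edi=6-2=4
cmp edi, 0  (cmp 4,0)
jg again: taken
esi=M[120]=6
eax=(-61)^6=-59
eax=(-59)-4=-63
ebx=120+4=124
edi=4-2=2
cmp edi, 0  (cmp 2,0)
jg again: taken
esi=M[124]=17
eax=(-63)^17=-48
eax=(-48)-2=-50
ebx=124+4=128
edi=2-2=0
cmp edi, 0  (cmp 0,0)
jg again: not taken
eax=(-50)-7=-57
mov [116], esi → M[116]=17
halt.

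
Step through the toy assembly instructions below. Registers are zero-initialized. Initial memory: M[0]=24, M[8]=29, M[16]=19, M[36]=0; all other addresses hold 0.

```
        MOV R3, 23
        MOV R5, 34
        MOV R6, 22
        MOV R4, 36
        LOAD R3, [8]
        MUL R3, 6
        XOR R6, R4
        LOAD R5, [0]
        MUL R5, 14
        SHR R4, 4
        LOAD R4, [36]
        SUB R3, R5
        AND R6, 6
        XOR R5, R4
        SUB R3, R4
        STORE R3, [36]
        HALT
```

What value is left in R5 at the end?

336

after MOV R3, 23: R3=23
after MOV R5, 34: R5=34
after MOV R6, 22: R6=22
after MOV R4, 36: R4=36
after LOAD R3, [8]: R3=M[8]=29
after MUL R3, 6: R3=29*6=174
after XOR R6, R4: R6=22^36=50
after LOAD R5, [0]: R5=M[0]=24
after MUL R5, 14: R5=24*14=336
after SHR R4, 4: R4=36>>4=2
after LOAD R4, [36]: R4=M[36]=0
after SUB R3, R5: R3=174-336=-162
after AND R6, 6: R6=50&6=2
after XOR R5, R4: R5=336^0=336
after SUB R3, R4: R3=(-162)-0=-162
STORE R3, [36] → M[36]=-162
halt.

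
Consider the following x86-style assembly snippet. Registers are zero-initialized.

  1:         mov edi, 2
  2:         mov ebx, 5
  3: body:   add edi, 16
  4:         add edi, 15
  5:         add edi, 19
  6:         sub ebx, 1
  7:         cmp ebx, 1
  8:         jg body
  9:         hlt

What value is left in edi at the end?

after mov edi, 2: edi=2
after mov ebx, 5: ebx=5
after add edi, 16: edi=2+16=18
after add edi, 15: edi=18+15=33
after add edi, 19: edi=33+19=52
after sub ebx, 1: ebx=5-1=4
cmp ebx, 1  (cmp 4,1)
jg body: taken
after add edi, 16: edi=52+16=68
after add edi, 15: edi=68+15=83
after add edi, 19: edi=83+19=102
after sub ebx, 1: ebx=4-1=3
cmp ebx, 1  (cmp 3,1)
jg body: taken
after add edi, 16: edi=102+16=118
after add edi, 15: edi=118+15=133
after add edi, 19: edi=133+19=152
after sub ebx, 1: ebx=3-1=2
cmp ebx, 1  (cmp 2,1)
jg body: taken
after add edi, 16: edi=152+16=168
after add edi, 15: edi=168+15=183
after add edi, 19: edi=183+19=202
after sub ebx, 1: ebx=2-1=1
cmp ebx, 1  (cmp 1,1)
jg body: not taken
halt.

202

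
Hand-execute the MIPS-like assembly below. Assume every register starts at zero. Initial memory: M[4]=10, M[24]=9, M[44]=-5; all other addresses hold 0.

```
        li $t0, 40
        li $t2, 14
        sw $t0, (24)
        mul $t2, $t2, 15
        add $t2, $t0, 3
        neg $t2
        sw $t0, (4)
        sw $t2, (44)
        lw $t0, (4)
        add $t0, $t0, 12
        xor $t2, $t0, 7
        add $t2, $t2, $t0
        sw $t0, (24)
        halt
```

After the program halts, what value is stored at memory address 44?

-43

after li $t0, 40: $t0=40
after li $t2, 14: $t2=14
sw $t0, (24) → M[24]=40
after mul $t2, $t2, 15: $t2=14*15=210
after add $t2, $t0, 3: $t2=40+3=43
after neg $t2: $t2=-(43)=-43
sw $t0, (4) → M[4]=40
sw $t2, (44) → M[44]=-43
after lw $t0, (4): $t0=M[4]=40
after add $t0, $t0, 12: $t0=40+12=52
after xor $t2, $t0, 7: $t2=52^7=51
after add $t2, $t2, $t0: $t2=51+52=103
sw $t0, (24) → M[24]=52
halt.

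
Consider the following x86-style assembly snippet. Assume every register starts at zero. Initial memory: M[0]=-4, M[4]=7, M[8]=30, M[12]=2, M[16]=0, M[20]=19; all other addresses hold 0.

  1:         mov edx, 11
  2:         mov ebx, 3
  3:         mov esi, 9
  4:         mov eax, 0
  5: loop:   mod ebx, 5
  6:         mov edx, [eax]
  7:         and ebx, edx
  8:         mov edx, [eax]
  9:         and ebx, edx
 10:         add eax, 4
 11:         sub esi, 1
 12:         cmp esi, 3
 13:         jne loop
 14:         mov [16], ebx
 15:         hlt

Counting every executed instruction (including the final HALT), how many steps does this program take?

60

mov edx, 11 → edx=11
mov ebx, 3 → ebx=3
mov esi, 9 → esi=9
mov eax, 0 → eax=0
mod ebx, 5 → ebx=3%5=3
mov edx, [eax] → edx=M[0]=-4
and ebx, edx → ebx=3&(-4)=0
mov edx, [eax] → edx=M[0]=-4
and ebx, edx → ebx=0&(-4)=0
add eax, 4 → eax=0+4=4
sub esi, 1 → esi=9-1=8
cmp esi, 3  (cmp 8,3)
jne loop: taken
mod ebx, 5 → ebx=0%5=0
mov edx, [eax] → edx=M[4]=7
and ebx, edx → ebx=0&7=0
mov edx, [eax] → edx=M[4]=7
and ebx, edx → ebx=0&7=0
add eax, 4 → eax=4+4=8
sub esi, 1 → esi=8-1=7
cmp esi, 3  (cmp 7,3)
jne loop: taken
mod ebx, 5 → ebx=0%5=0
mov edx, [eax] → edx=M[8]=30
and ebx, edx → ebx=0&30=0
mov edx, [eax] → edx=M[8]=30
and ebx, edx → ebx=0&30=0
add eax, 4 → eax=8+4=12
sub esi, 1 → esi=7-1=6
cmp esi, 3  (cmp 6,3)
jne loop: taken
mod ebx, 5 → ebx=0%5=0
mov edx, [eax] → edx=M[12]=2
and ebx, edx → ebx=0&2=0
mov edx, [eax] → edx=M[12]=2
and ebx, edx → ebx=0&2=0
add eax, 4 → eax=12+4=16
sub esi, 1 → esi=6-1=5
cmp esi, 3  (cmp 5,3)
jne loop: taken
mod ebx, 5 → ebx=0%5=0
mov edx, [eax] → edx=M[16]=0
and ebx, edx → ebx=0&0=0
mov edx, [eax] → edx=M[16]=0
and ebx, edx → ebx=0&0=0
add eax, 4 → eax=16+4=20
sub esi, 1 → esi=5-1=4
cmp esi, 3  (cmp 4,3)
jne loop: taken
mod ebx, 5 → ebx=0%5=0
mov edx, [eax] → edx=M[20]=19
and ebx, edx → ebx=0&19=0
mov edx, [eax] → edx=M[20]=19
and ebx, edx → ebx=0&19=0
add eax, 4 → eax=20+4=24
sub esi, 1 → esi=4-1=3
cmp esi, 3  (cmp 3,3)
jne loop: not taken
mov [16], ebx → M[16]=0
halt.
Total executed instructions: 60.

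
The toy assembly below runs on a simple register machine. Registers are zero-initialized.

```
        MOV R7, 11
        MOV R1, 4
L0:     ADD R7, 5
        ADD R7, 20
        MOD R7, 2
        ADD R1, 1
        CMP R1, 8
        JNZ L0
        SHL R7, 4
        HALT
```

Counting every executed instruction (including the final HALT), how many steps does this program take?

R7=11
R1=4
R7=11+5=16
R7=16+20=36
R7=36%2=0
R1=4+1=5
CMP R1, 8  (cmp 5,8)
JNZ L0: taken
R7=0+5=5
R7=5+20=25
R7=25%2=1
R1=5+1=6
CMP R1, 8  (cmp 6,8)
JNZ L0: taken
R7=1+5=6
R7=6+20=26
R7=26%2=0
R1=6+1=7
CMP R1, 8  (cmp 7,8)
JNZ L0: taken
R7=0+5=5
R7=5+20=25
R7=25%2=1
R1=7+1=8
CMP R1, 8  (cmp 8,8)
JNZ L0: not taken
R7=1<<4=16
halt.
Total executed instructions: 28.

28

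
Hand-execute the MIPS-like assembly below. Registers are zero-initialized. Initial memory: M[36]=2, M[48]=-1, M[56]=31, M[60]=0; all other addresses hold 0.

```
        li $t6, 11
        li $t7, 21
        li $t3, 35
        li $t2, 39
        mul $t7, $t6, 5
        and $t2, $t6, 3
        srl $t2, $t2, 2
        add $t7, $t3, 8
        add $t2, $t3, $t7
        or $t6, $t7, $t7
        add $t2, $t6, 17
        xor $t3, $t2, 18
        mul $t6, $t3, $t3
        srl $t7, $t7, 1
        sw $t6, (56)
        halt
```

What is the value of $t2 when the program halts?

60

after li $t6, 11: $t6=11
after li $t7, 21: $t7=21
after li $t3, 35: $t3=35
after li $t2, 39: $t2=39
after mul $t7, $t6, 5: $t7=11*5=55
after and $t2, $t6, 3: $t2=11&3=3
after srl $t2, $t2, 2: $t2=3>>2=0
after add $t7, $t3, 8: $t7=35+8=43
after add $t2, $t3, $t7: $t2=35+43=78
after or $t6, $t7, $t7: $t6=43|43=43
after add $t2, $t6, 17: $t2=43+17=60
after xor $t3, $t2, 18: $t3=60^18=46
after mul $t6, $t3, $t3: $t6=46*46=2116
after srl $t7, $t7, 1: $t7=43>>1=21
sw $t6, (56) → M[56]=2116
halt.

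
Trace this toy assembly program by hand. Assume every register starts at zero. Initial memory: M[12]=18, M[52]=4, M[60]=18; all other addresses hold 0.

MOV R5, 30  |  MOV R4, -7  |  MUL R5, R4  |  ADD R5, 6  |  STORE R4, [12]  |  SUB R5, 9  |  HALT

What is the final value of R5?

-213

after MOV R5, 30: R5=30
after MOV R4, -7: R4=-7
after MUL R5, R4: R5=30*(-7)=-210
after ADD R5, 6: R5=(-210)+6=-204
STORE R4, [12] → M[12]=-7
after SUB R5, 9: R5=(-204)-9=-213
halt.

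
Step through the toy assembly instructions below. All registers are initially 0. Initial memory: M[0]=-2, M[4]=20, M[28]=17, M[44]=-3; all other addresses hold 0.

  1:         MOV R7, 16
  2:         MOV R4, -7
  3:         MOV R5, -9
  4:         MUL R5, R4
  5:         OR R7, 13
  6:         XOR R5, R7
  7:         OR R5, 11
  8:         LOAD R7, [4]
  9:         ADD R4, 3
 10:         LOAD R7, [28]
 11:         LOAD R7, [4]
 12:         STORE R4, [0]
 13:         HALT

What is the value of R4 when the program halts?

-4

R7=16
R4=-7
R5=-9
R5=(-9)*(-7)=63
R7=16|13=29
R5=63^29=34
R5=34|11=43
R7=M[4]=20
R4=(-7)+3=-4
R7=M[28]=17
R7=M[4]=20
STORE R4, [0] → M[0]=-4
halt.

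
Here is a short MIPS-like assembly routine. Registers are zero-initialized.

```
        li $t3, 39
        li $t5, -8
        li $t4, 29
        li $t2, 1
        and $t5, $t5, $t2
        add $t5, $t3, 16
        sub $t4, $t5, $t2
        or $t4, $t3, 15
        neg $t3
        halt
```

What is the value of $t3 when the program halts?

-39

after li $t3, 39: $t3=39
after li $t5, -8: $t5=-8
after li $t4, 29: $t4=29
after li $t2, 1: $t2=1
after and $t5, $t5, $t2: $t5=(-8)&1=0
after add $t5, $t3, 16: $t5=39+16=55
after sub $t4, $t5, $t2: $t4=55-1=54
after or $t4, $t3, 15: $t4=39|15=47
after neg $t3: $t3=-(39)=-39
halt.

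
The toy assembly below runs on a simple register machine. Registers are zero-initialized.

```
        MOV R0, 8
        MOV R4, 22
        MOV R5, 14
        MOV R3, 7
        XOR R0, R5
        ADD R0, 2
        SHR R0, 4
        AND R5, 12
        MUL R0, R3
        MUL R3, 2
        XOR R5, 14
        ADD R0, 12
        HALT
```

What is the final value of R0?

12

R0=8
R4=22
R5=14
R3=7
R0=8^14=6
R0=6+2=8
R0=8>>4=0
R5=14&12=12
R0=0*7=0
R3=7*2=14
R5=12^14=2
R0=0+12=12
halt.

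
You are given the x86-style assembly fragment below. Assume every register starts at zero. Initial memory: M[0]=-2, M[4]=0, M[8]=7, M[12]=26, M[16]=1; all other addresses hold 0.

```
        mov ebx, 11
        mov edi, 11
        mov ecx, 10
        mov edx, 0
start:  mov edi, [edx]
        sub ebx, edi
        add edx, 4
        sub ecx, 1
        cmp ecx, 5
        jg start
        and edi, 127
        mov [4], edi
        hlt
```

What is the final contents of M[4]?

1

ebx=11
edi=11
ecx=10
edx=0
edi=M[0]=-2
ebx=11-(-2)=13
edx=0+4=4
ecx=10-1=9
cmp ecx, 5  (cmp 9,5)
jg start: taken
edi=M[4]=0
ebx=13-0=13
edx=4+4=8
ecx=9-1=8
cmp ecx, 5  (cmp 8,5)
jg start: taken
edi=M[8]=7
ebx=13-7=6
edx=8+4=12
ecx=8-1=7
cmp ecx, 5  (cmp 7,5)
jg start: taken
edi=M[12]=26
ebx=6-26=-20
edx=12+4=16
ecx=7-1=6
cmp ecx, 5  (cmp 6,5)
jg start: taken
edi=M[16]=1
ebx=(-20)-1=-21
edx=16+4=20
ecx=6-1=5
cmp ecx, 5  (cmp 5,5)
jg start: not taken
edi=1&127=1
mov [4], edi → M[4]=1
halt.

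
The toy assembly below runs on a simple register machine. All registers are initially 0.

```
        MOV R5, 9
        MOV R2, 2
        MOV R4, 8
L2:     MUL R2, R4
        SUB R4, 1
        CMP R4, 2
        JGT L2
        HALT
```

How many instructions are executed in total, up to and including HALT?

R5=9
R2=2
R4=8
R2=2*8=16
R4=8-1=7
CMP R4, 2  (cmp 7,2)
JGT L2: taken
R2=16*7=112
R4=7-1=6
CMP R4, 2  (cmp 6,2)
JGT L2: taken
R2=112*6=672
R4=6-1=5
CMP R4, 2  (cmp 5,2)
JGT L2: taken
R2=672*5=3360
R4=5-1=4
CMP R4, 2  (cmp 4,2)
JGT L2: taken
R2=3360*4=13440
R4=4-1=3
CMP R4, 2  (cmp 3,2)
JGT L2: taken
R2=13440*3=40320
R4=3-1=2
CMP R4, 2  (cmp 2,2)
JGT L2: not taken
halt.
Total executed instructions: 28.

28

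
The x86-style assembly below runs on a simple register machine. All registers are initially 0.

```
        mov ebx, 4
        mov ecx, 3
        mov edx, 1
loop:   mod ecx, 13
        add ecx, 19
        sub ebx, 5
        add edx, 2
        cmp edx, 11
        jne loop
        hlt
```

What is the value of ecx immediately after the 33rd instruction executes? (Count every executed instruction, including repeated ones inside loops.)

20

ebx=4
ecx=3
edx=1
ecx=3%13=3
ecx=3+19=22
ebx=4-5=-1
edx=1+2=3
cmp edx, 11  (cmp 3,11)
jne loop: taken
ecx=22%13=9
ecx=9+19=28
ebx=(-1)-5=-6
edx=3+2=5
cmp edx, 11  (cmp 5,11)
jne loop: taken
ecx=28%13=2
ecx=2+19=21
ebx=(-6)-5=-11
edx=5+2=7
cmp edx, 11  (cmp 7,11)
jne loop: taken
ecx=21%13=8
ecx=8+19=27
ebx=(-11)-5=-16
edx=7+2=9
cmp edx, 11  (cmp 9,11)
jne loop: taken
ecx=27%13=1
ecx=1+19=20
ebx=(-16)-5=-21
edx=9+2=11
cmp edx, 11  (cmp 11,11)
jne loop: not taken
After step 33: ecx = 20.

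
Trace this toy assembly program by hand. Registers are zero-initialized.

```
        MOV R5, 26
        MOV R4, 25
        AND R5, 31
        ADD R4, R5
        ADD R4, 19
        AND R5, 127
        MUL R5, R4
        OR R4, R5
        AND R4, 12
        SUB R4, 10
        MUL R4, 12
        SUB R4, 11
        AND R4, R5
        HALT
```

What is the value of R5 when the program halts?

1820

R5=26
R4=25
R5=26&31=26
R4=25+26=51
R4=51+19=70
R5=26&127=26
R5=26*70=1820
R4=70|1820=1886
R4=1886&12=12
R4=12-10=2
R4=2*12=24
R4=24-11=13
R4=13&1820=12
halt.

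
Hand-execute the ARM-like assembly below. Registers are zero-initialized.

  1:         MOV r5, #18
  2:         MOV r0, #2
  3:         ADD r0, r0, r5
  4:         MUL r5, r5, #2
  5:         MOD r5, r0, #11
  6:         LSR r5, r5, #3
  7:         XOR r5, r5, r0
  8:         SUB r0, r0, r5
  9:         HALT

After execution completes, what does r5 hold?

after MOV r5, #18: r5=18
after MOV r0, #2: r0=2
after ADD r0, r0, r5: r0=2+18=20
after MUL r5, r5, #2: r5=18*2=36
after MOD r5, r0, #11: r5=20%11=9
after LSR r5, r5, #3: r5=9>>3=1
after XOR r5, r5, r0: r5=1^20=21
after SUB r0, r0, r5: r0=20-21=-1
halt.

21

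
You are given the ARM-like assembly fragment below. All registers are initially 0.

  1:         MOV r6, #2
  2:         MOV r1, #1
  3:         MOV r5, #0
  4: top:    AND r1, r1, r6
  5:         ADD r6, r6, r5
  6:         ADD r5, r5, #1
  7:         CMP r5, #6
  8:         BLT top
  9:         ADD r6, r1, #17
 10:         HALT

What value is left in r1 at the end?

0

r6=2
r1=1
r5=0
r1=1&2=0
r6=2+0=2
r5=0+1=1
CMP r5, #6  (cmp 1,6)
BLT top: taken
r1=0&2=0
r6=2+1=3
r5=1+1=2
CMP r5, #6  (cmp 2,6)
BLT top: taken
r1=0&3=0
r6=3+2=5
r5=2+1=3
CMP r5, #6  (cmp 3,6)
BLT top: taken
r1=0&5=0
r6=5+3=8
r5=3+1=4
CMP r5, #6  (cmp 4,6)
BLT top: taken
r1=0&8=0
r6=8+4=12
r5=4+1=5
CMP r5, #6  (cmp 5,6)
BLT top: taken
r1=0&12=0
r6=12+5=17
r5=5+1=6
CMP r5, #6  (cmp 6,6)
BLT top: not taken
r6=0+17=17
halt.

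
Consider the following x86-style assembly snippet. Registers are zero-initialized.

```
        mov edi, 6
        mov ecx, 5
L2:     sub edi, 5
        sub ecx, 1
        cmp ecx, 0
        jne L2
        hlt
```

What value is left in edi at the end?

mov edi, 6 → edi=6
mov ecx, 5 → ecx=5
sub edi, 5 → edi=6-5=1
sub ecx, 1 → ecx=5-1=4
cmp ecx, 0  (cmp 4,0)
jne L2: taken
sub edi, 5 → edi=1-5=-4
sub ecx, 1 → ecx=4-1=3
cmp ecx, 0  (cmp 3,0)
jne L2: taken
sub edi, 5 → edi=(-4)-5=-9
sub ecx, 1 → ecx=3-1=2
cmp ecx, 0  (cmp 2,0)
jne L2: taken
sub edi, 5 → edi=(-9)-5=-14
sub ecx, 1 → ecx=2-1=1
cmp ecx, 0  (cmp 1,0)
jne L2: taken
sub edi, 5 → edi=(-14)-5=-19
sub ecx, 1 → ecx=1-1=0
cmp ecx, 0  (cmp 0,0)
jne L2: not taken
halt.

-19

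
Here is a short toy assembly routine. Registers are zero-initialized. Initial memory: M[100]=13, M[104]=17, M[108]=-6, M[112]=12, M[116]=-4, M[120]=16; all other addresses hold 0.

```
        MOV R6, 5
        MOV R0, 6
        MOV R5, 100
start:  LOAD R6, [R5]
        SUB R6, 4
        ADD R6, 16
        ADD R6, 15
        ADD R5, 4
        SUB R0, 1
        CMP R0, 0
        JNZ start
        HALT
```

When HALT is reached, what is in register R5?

124

after MOV R6, 5: R6=5
after MOV R0, 6: R0=6
after MOV R5, 100: R5=100
after LOAD R6, [R5]: R6=M[100]=13
after SUB R6, 4: R6=13-4=9
after ADD R6, 16: R6=9+16=25
after ADD R6, 15: R6=25+15=40
after ADD R5, 4: R5=100+4=104
after SUB R0, 1: R0=6-1=5
CMP R0, 0  (cmp 5,0)
JNZ start: taken
after LOAD R6, [R5]: R6=M[104]=17
after SUB R6, 4: R6=17-4=13
after ADD R6, 16: R6=13+16=29
after ADD R6, 15: R6=29+15=44
after ADD R5, 4: R5=104+4=108
after SUB R0, 1: R0=5-1=4
CMP R0, 0  (cmp 4,0)
JNZ start: taken
after LOAD R6, [R5]: R6=M[108]=-6
after SUB R6, 4: R6=(-6)-4=-10
after ADD R6, 16: R6=(-10)+16=6
after ADD R6, 15: R6=6+15=21
after ADD R5, 4: R5=108+4=112
after SUB R0, 1: R0=4-1=3
CMP R0, 0  (cmp 3,0)
JNZ start: taken
after LOAD R6, [R5]: R6=M[112]=12
after SUB R6, 4: R6=12-4=8
after ADD R6, 16: R6=8+16=24
after ADD R6, 15: R6=24+15=39
after ADD R5, 4: R5=112+4=116
after SUB R0, 1: R0=3-1=2
CMP R0, 0  (cmp 2,0)
JNZ start: taken
after LOAD R6, [R5]: R6=M[116]=-4
after SUB R6, 4: R6=(-4)-4=-8
after ADD R6, 16: R6=(-8)+16=8
after ADD R6, 15: R6=8+15=23
after ADD R5, 4: R5=116+4=120
after SUB R0, 1: R0=2-1=1
CMP R0, 0  (cmp 1,0)
JNZ start: taken
after LOAD R6, [R5]: R6=M[120]=16
after SUB R6, 4: R6=16-4=12
after ADD R6, 16: R6=12+16=28
after ADD R6, 15: R6=28+15=43
after ADD R5, 4: R5=120+4=124
after SUB R0, 1: R0=1-1=0
CMP R0, 0  (cmp 0,0)
JNZ start: not taken
halt.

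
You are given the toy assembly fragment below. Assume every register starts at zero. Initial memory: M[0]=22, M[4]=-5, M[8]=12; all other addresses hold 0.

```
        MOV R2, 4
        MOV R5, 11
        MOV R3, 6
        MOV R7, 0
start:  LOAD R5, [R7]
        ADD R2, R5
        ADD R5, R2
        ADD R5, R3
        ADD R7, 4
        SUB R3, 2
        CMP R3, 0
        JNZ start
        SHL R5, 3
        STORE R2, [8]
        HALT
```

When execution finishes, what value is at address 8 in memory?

MOV R2, 4 → R2=4
MOV R5, 11 → R5=11
MOV R3, 6 → R3=6
MOV R7, 0 → R7=0
LOAD R5, [R7] → R5=M[0]=22
ADD R2, R5 → R2=4+22=26
ADD R5, R2 → R5=22+26=48
ADD R5, R3 → R5=48+6=54
ADD R7, 4 → R7=0+4=4
SUB R3, 2 → R3=6-2=4
CMP R3, 0  (cmp 4,0)
JNZ start: taken
LOAD R5, [R7] → R5=M[4]=-5
ADD R2, R5 → R2=26+(-5)=21
ADD R5, R2 → R5=(-5)+21=16
ADD R5, R3 → R5=16+4=20
ADD R7, 4 → R7=4+4=8
SUB R3, 2 → R3=4-2=2
CMP R3, 0  (cmp 2,0)
JNZ start: taken
LOAD R5, [R7] → R5=M[8]=12
ADD R2, R5 → R2=21+12=33
ADD R5, R2 → R5=12+33=45
ADD R5, R3 → R5=45+2=47
ADD R7, 4 → R7=8+4=12
SUB R3, 2 → R3=2-2=0
CMP R3, 0  (cmp 0,0)
JNZ start: not taken
SHL R5, 3 → R5=47<<3=376
STORE R2, [8] → M[8]=33
halt.

33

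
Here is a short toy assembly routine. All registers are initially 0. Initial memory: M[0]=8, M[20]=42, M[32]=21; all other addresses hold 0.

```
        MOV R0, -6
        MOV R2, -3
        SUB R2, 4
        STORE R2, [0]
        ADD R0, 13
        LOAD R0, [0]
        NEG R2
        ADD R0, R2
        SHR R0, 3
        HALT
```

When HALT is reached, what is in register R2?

7

MOV R0, -6 → R0=-6
MOV R2, -3 → R2=-3
SUB R2, 4 → R2=(-3)-4=-7
STORE R2, [0] → M[0]=-7
ADD R0, 13 → R0=(-6)+13=7
LOAD R0, [0] → R0=M[0]=-7
NEG R2 → R2=-(-7)=7
ADD R0, R2 → R0=(-7)+7=0
SHR R0, 3 → R0=0>>3=0
halt.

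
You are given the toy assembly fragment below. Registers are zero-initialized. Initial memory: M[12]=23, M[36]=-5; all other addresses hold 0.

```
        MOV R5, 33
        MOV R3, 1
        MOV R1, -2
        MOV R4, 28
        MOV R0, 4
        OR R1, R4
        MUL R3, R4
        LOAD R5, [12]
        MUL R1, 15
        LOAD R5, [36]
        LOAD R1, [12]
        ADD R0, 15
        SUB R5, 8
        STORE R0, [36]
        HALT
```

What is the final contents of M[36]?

19

R5=33
R3=1
R1=-2
R4=28
R0=4
R1=(-2)|28=-2
R3=1*28=28
R5=M[12]=23
R1=(-2)*15=-30
R5=M[36]=-5
R1=M[12]=23
R0=4+15=19
R5=(-5)-8=-13
STORE R0, [36] → M[36]=19
halt.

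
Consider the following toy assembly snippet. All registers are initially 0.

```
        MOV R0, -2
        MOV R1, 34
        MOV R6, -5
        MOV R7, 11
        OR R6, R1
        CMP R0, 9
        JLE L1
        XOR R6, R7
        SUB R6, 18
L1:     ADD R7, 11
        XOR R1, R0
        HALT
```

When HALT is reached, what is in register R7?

after MOV R0, -2: R0=-2
after MOV R1, 34: R1=34
after MOV R6, -5: R6=-5
after MOV R7, 11: R7=11
after OR R6, R1: R6=(-5)|34=-5
CMP R0, 9  (cmp -2,9)
JLE L1: taken
after ADD R7, 11: R7=11+11=22
after XOR R1, R0: R1=34^(-2)=-36
halt.

22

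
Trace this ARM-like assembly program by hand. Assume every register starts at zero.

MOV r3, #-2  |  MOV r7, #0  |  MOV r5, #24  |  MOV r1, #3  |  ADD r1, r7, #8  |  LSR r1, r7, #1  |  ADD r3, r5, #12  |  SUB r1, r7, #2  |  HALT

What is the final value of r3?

MOV r3, #-2 → r3=-2
MOV r7, #0 → r7=0
MOV r5, #24 → r5=24
MOV r1, #3 → r1=3
ADD r1, r7, #8 → r1=0+8=8
LSR r1, r7, #1 → r1=0>>1=0
ADD r3, r5, #12 → r3=24+12=36
SUB r1, r7, #2 → r1=0-2=-2
halt.

36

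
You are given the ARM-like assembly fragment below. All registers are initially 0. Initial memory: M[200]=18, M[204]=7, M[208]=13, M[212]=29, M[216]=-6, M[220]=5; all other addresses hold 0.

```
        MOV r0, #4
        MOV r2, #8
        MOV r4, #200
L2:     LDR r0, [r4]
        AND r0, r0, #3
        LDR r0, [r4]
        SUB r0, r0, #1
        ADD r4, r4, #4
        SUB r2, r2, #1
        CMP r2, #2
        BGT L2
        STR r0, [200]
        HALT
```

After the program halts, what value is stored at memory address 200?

after MOV r0, #4: r0=4
after MOV r2, #8: r2=8
after MOV r4, #200: r4=200
after LDR r0, [r4]: r0=M[200]=18
after AND r0, r0, #3: r0=18&3=2
after LDR r0, [r4]: r0=M[200]=18
after SUB r0, r0, #1: r0=18-1=17
after ADD r4, r4, #4: r4=200+4=204
after SUB r2, r2, #1: r2=8-1=7
CMP r2, #2  (cmp 7,2)
BGT L2: taken
after LDR r0, [r4]: r0=M[204]=7
after AND r0, r0, #3: r0=7&3=3
after LDR r0, [r4]: r0=M[204]=7
after SUB r0, r0, #1: r0=7-1=6
after ADD r4, r4, #4: r4=204+4=208
after SUB r2, r2, #1: r2=7-1=6
CMP r2, #2  (cmp 6,2)
BGT L2: taken
after LDR r0, [r4]: r0=M[208]=13
after AND r0, r0, #3: r0=13&3=1
after LDR r0, [r4]: r0=M[208]=13
after SUB r0, r0, #1: r0=13-1=12
after ADD r4, r4, #4: r4=208+4=212
after SUB r2, r2, #1: r2=6-1=5
CMP r2, #2  (cmp 5,2)
BGT L2: taken
after LDR r0, [r4]: r0=M[212]=29
after AND r0, r0, #3: r0=29&3=1
after LDR r0, [r4]: r0=M[212]=29
after SUB r0, r0, #1: r0=29-1=28
after ADD r4, r4, #4: r4=212+4=216
after SUB r2, r2, #1: r2=5-1=4
CMP r2, #2  (cmp 4,2)
BGT L2: taken
after LDR r0, [r4]: r0=M[216]=-6
after AND r0, r0, #3: r0=(-6)&3=2
after LDR r0, [r4]: r0=M[216]=-6
after SUB r0, r0, #1: r0=(-6)-1=-7
after ADD r4, r4, #4: r4=216+4=220
after SUB r2, r2, #1: r2=4-1=3
CMP r2, #2  (cmp 3,2)
BGT L2: taken
after LDR r0, [r4]: r0=M[220]=5
after AND r0, r0, #3: r0=5&3=1
after LDR r0, [r4]: r0=M[220]=5
after SUB r0, r0, #1: r0=5-1=4
after ADD r4, r4, #4: r4=220+4=224
after SUB r2, r2, #1: r2=3-1=2
CMP r2, #2  (cmp 2,2)
BGT L2: not taken
STR r0, [200] → M[200]=4
halt.

4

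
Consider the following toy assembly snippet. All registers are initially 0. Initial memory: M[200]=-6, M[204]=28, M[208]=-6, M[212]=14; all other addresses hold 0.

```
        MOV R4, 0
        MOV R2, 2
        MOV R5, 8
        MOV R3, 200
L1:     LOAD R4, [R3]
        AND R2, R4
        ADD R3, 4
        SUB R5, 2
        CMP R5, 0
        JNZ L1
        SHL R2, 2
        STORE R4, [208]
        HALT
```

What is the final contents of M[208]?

MOV R4, 0 → R4=0
MOV R2, 2 → R2=2
MOV R5, 8 → R5=8
MOV R3, 200 → R3=200
LOAD R4, [R3] → R4=M[200]=-6
AND R2, R4 → R2=2&(-6)=2
ADD R3, 4 → R3=200+4=204
SUB R5, 2 → R5=8-2=6
CMP R5, 0  (cmp 6,0)
JNZ L1: taken
LOAD R4, [R3] → R4=M[204]=28
AND R2, R4 → R2=2&28=0
ADD R3, 4 → R3=204+4=208
SUB R5, 2 → R5=6-2=4
CMP R5, 0  (cmp 4,0)
JNZ L1: taken
LOAD R4, [R3] → R4=M[208]=-6
AND R2, R4 → R2=0&(-6)=0
ADD R3, 4 → R3=208+4=212
SUB R5, 2 → R5=4-2=2
CMP R5, 0  (cmp 2,0)
JNZ L1: taken
LOAD R4, [R3] → R4=M[212]=14
AND R2, R4 → R2=0&14=0
ADD R3, 4 → R3=212+4=216
SUB R5, 2 → R5=2-2=0
CMP R5, 0  (cmp 0,0)
JNZ L1: not taken
SHL R2, 2 → R2=0<<2=0
STORE R4, [208] → M[208]=14
halt.

14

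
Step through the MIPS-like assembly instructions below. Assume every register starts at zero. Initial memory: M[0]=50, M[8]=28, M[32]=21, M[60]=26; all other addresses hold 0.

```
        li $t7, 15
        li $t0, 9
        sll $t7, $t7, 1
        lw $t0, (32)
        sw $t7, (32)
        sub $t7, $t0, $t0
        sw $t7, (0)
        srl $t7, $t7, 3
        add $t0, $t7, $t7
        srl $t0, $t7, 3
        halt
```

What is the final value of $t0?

0

li $t7, 15 → $t7=15
li $t0, 9 → $t0=9
sll $t7, $t7, 1 → $t7=15<<1=30
lw $t0, (32) → $t0=M[32]=21
sw $t7, (32) → M[32]=30
sub $t7, $t0, $t0 → $t7=21-21=0
sw $t7, (0) → M[0]=0
srl $t7, $t7, 3 → $t7=0>>3=0
add $t0, $t7, $t7 → $t0=0+0=0
srl $t0, $t7, 3 → $t0=0>>3=0
halt.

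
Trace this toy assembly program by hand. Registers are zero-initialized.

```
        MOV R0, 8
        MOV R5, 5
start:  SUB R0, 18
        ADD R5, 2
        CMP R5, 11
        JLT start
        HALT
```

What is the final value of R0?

MOV R0, 8 → R0=8
MOV R5, 5 → R5=5
SUB R0, 18 → R0=8-18=-10
ADD R5, 2 → R5=5+2=7
CMP R5, 11  (cmp 7,11)
JLT start: taken
SUB R0, 18 → R0=(-10)-18=-28
ADD R5, 2 → R5=7+2=9
CMP R5, 11  (cmp 9,11)
JLT start: taken
SUB R0, 18 → R0=(-28)-18=-46
ADD R5, 2 → R5=9+2=11
CMP R5, 11  (cmp 11,11)
JLT start: not taken
halt.

-46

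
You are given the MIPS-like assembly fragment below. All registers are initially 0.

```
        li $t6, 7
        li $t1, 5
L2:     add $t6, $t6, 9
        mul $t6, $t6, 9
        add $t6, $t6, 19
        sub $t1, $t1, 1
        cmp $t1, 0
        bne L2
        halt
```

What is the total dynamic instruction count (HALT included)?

33

after li $t6, 7: $t6=7
after li $t1, 5: $t1=5
after add $t6, $t6, 9: $t6=7+9=16
after mul $t6, $t6, 9: $t6=16*9=144
after add $t6, $t6, 19: $t6=144+19=163
after sub $t1, $t1, 1: $t1=5-1=4
cmp $t1, 0  (cmp 4,0)
bne L2: taken
after add $t6, $t6, 9: $t6=163+9=172
after mul $t6, $t6, 9: $t6=172*9=1548
after add $t6, $t6, 19: $t6=1548+19=1567
after sub $t1, $t1, 1: $t1=4-1=3
cmp $t1, 0  (cmp 3,0)
bne L2: taken
after add $t6, $t6, 9: $t6=1567+9=1576
after mul $t6, $t6, 9: $t6=1576*9=14184
after add $t6, $t6, 19: $t6=14184+19=14203
after sub $t1, $t1, 1: $t1=3-1=2
cmp $t1, 0  (cmp 2,0)
bne L2: taken
after add $t6, $t6, 9: $t6=14203+9=14212
after mul $t6, $t6, 9: $t6=14212*9=127908
after add $t6, $t6, 19: $t6=127908+19=127927
after sub $t1, $t1, 1: $t1=2-1=1
cmp $t1, 0  (cmp 1,0)
bne L2: taken
after add $t6, $t6, 9: $t6=127927+9=127936
after mul $t6, $t6, 9: $t6=127936*9=1151424
after add $t6, $t6, 19: $t6=1151424+19=1151443
after sub $t1, $t1, 1: $t1=1-1=0
cmp $t1, 0  (cmp 0,0)
bne L2: not taken
halt.
Total executed instructions: 33.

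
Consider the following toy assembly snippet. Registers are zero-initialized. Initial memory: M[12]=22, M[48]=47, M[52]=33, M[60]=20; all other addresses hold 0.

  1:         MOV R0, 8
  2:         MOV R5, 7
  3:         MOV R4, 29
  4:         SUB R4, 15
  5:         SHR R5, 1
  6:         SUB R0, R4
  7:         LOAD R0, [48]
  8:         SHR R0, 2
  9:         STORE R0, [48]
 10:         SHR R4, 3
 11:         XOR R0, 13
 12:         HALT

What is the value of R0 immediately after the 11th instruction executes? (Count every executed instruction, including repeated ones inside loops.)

MOV R0, 8 → R0=8
MOV R5, 7 → R5=7
MOV R4, 29 → R4=29
SUB R4, 15 → R4=29-15=14
SHR R5, 1 → R5=7>>1=3
SUB R0, R4 → R0=8-14=-6
LOAD R0, [48] → R0=M[48]=47
SHR R0, 2 → R0=47>>2=11
STORE R0, [48] → M[48]=11
SHR R4, 3 → R4=14>>3=1
XOR R0, 13 → R0=11^13=6
After step 11: R0 = 6.

6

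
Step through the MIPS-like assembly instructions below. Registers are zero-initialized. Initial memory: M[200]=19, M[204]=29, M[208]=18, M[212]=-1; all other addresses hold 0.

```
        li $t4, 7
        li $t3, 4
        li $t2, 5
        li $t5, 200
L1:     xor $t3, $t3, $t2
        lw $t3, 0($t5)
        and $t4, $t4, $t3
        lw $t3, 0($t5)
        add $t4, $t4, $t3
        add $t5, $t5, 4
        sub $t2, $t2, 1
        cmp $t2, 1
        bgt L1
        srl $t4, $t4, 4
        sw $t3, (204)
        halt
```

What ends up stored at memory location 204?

-1

li $t4, 7 → $t4=7
li $t3, 4 → $t3=4
li $t2, 5 → $t2=5
li $t5, 200 → $t5=200
xor $t3, $t3, $t2 → $t3=4^5=1
lw $t3, 0($t5) → $t3=M[200]=19
and $t4, $t4, $t3 → $t4=7&19=3
lw $t3, 0($t5) → $t3=M[200]=19
add $t4, $t4, $t3 → $t4=3+19=22
add $t5, $t5, 4 → $t5=200+4=204
sub $t2, $t2, 1 → $t2=5-1=4
cmp $t2, 1  (cmp 4,1)
bgt L1: taken
xor $t3, $t3, $t2 → $t3=19^4=23
lw $t3, 0($t5) → $t3=M[204]=29
and $t4, $t4, $t3 → $t4=22&29=20
lw $t3, 0($t5) → $t3=M[204]=29
add $t4, $t4, $t3 → $t4=20+29=49
add $t5, $t5, 4 → $t5=204+4=208
sub $t2, $t2, 1 → $t2=4-1=3
cmp $t2, 1  (cmp 3,1)
bgt L1: taken
xor $t3, $t3, $t2 → $t3=29^3=30
lw $t3, 0($t5) → $t3=M[208]=18
and $t4, $t4, $t3 → $t4=49&18=16
lw $t3, 0($t5) → $t3=M[208]=18
add $t4, $t4, $t3 → $t4=16+18=34
add $t5, $t5, 4 → $t5=208+4=212
sub $t2, $t2, 1 → $t2=3-1=2
cmp $t2, 1  (cmp 2,1)
bgt L1: taken
xor $t3, $t3, $t2 → $t3=18^2=16
lw $t3, 0($t5) → $t3=M[212]=-1
and $t4, $t4, $t3 → $t4=34&(-1)=34
lw $t3, 0($t5) → $t3=M[212]=-1
add $t4, $t4, $t3 → $t4=34+(-1)=33
add $t5, $t5, 4 → $t5=212+4=216
sub $t2, $t2, 1 → $t2=2-1=1
cmp $t2, 1  (cmp 1,1)
bgt L1: not taken
srl $t4, $t4, 4 → $t4=33>>4=2
sw $t3, (204) → M[204]=-1
halt.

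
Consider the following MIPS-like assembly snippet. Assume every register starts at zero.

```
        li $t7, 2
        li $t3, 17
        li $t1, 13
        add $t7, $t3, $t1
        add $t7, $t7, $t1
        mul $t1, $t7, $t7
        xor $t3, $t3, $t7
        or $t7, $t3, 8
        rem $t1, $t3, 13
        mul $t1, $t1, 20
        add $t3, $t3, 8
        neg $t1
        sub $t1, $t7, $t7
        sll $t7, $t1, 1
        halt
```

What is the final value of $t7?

after li $t7, 2: $t7=2
after li $t3, 17: $t3=17
after li $t1, 13: $t1=13
after add $t7, $t3, $t1: $t7=17+13=30
after add $t7, $t7, $t1: $t7=30+13=43
after mul $t1, $t7, $t7: $t1=43*43=1849
after xor $t3, $t3, $t7: $t3=17^43=58
after or $t7, $t3, 8: $t7=58|8=58
after rem $t1, $t3, 13: $t1=58%13=6
after mul $t1, $t1, 20: $t1=6*20=120
after add $t3, $t3, 8: $t3=58+8=66
after neg $t1: $t1=-(120)=-120
after sub $t1, $t7, $t7: $t1=58-58=0
after sll $t7, $t1, 1: $t7=0<<1=0
halt.

0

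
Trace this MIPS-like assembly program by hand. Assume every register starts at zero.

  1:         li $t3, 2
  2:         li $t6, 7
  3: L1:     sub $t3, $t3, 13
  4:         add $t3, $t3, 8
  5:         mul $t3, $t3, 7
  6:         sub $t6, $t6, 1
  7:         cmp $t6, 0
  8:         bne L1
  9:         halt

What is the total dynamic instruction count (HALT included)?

45

$t3=2
$t6=7
$t3=2-13=-11
$t3=(-11)+8=-3
$t3=(-3)*7=-21
$t6=7-1=6
cmp $t6, 0  (cmp 6,0)
bne L1: taken
$t3=(-21)-13=-34
$t3=(-34)+8=-26
$t3=(-26)*7=-182
$t6=6-1=5
cmp $t6, 0  (cmp 5,0)
bne L1: taken
$t3=(-182)-13=-195
$t3=(-195)+8=-187
$t3=(-187)*7=-1309
$t6=5-1=4
cmp $t6, 0  (cmp 4,0)
bne L1: taken
$t3=(-1309)-13=-1322
$t3=(-1322)+8=-1314
$t3=(-1314)*7=-9198
$t6=4-1=3
cmp $t6, 0  (cmp 3,0)
bne L1: taken
$t3=(-9198)-13=-9211
$t3=(-9211)+8=-9203
$t3=(-9203)*7=-64421
$t6=3-1=2
cmp $t6, 0  (cmp 2,0)
bne L1: taken
$t3=(-64421)-13=-64434
$t3=(-64434)+8=-64426
$t3=(-64426)*7=-450982
$t6=2-1=1
cmp $t6, 0  (cmp 1,0)
bne L1: taken
$t3=(-450982)-13=-450995
$t3=(-450995)+8=-450987
$t3=(-450987)*7=-3156909
$t6=1-1=0
cmp $t6, 0  (cmp 0,0)
bne L1: not taken
halt.
Total executed instructions: 45.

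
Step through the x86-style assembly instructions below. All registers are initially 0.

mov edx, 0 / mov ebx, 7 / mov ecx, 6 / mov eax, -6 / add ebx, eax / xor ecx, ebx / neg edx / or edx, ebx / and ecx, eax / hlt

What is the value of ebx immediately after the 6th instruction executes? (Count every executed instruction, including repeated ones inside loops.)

1

after mov edx, 0: edx=0
after mov ebx, 7: ebx=7
after mov ecx, 6: ecx=6
after mov eax, -6: eax=-6
after add ebx, eax: ebx=7+(-6)=1
after xor ecx, ebx: ecx=6^1=7
After step 6: ebx = 1.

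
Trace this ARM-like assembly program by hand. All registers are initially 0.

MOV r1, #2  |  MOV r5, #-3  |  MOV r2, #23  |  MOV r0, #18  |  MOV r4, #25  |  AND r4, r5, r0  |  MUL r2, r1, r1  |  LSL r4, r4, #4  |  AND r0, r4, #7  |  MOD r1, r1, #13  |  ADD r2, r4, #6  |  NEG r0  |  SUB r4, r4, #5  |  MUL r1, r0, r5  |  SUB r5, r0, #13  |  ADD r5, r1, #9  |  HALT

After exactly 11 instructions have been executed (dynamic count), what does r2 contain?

MOV r1, #2 → r1=2
MOV r5, #-3 → r5=-3
MOV r2, #23 → r2=23
MOV r0, #18 → r0=18
MOV r4, #25 → r4=25
AND r4, r5, r0 → r4=(-3)&18=16
MUL r2, r1, r1 → r2=2*2=4
LSL r4, r4, #4 → r4=16<<4=256
AND r0, r4, #7 → r0=256&7=0
MOD r1, r1, #13 → r1=2%13=2
ADD r2, r4, #6 → r2=256+6=262
After step 11: r2 = 262.

262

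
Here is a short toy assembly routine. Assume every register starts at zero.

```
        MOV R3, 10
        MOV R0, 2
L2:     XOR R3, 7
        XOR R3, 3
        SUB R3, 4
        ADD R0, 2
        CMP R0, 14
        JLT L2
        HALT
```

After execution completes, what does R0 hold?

MOV R3, 10 → R3=10
MOV R0, 2 → R0=2
XOR R3, 7 → R3=10^7=13
XOR R3, 3 → R3=13^3=14
SUB R3, 4 → R3=14-4=10
ADD R0, 2 → R0=2+2=4
CMP R0, 14  (cmp 4,14)
JLT L2: taken
XOR R3, 7 → R3=10^7=13
XOR R3, 3 → R3=13^3=14
SUB R3, 4 → R3=14-4=10
ADD R0, 2 → R0=4+2=6
CMP R0, 14  (cmp 6,14)
JLT L2: taken
XOR R3, 7 → R3=10^7=13
XOR R3, 3 → R3=13^3=14
SUB R3, 4 → R3=14-4=10
ADD R0, 2 → R0=6+2=8
CMP R0, 14  (cmp 8,14)
JLT L2: taken
XOR R3, 7 → R3=10^7=13
XOR R3, 3 → R3=13^3=14
SUB R3, 4 → R3=14-4=10
ADD R0, 2 → R0=8+2=10
CMP R0, 14  (cmp 10,14)
JLT L2: taken
XOR R3, 7 → R3=10^7=13
XOR R3, 3 → R3=13^3=14
SUB R3, 4 → R3=14-4=10
ADD R0, 2 → R0=10+2=12
CMP R0, 14  (cmp 12,14)
JLT L2: taken
XOR R3, 7 → R3=10^7=13
XOR R3, 3 → R3=13^3=14
SUB R3, 4 → R3=14-4=10
ADD R0, 2 → R0=12+2=14
CMP R0, 14  (cmp 14,14)
JLT L2: not taken
halt.

14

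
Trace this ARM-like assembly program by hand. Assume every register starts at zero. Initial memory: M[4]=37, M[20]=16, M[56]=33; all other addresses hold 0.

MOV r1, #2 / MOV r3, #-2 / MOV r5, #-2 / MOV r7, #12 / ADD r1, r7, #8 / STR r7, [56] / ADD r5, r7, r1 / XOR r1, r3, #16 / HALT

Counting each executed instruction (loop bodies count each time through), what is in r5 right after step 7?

32

MOV r1, #2 → r1=2
MOV r3, #-2 → r3=-2
MOV r5, #-2 → r5=-2
MOV r7, #12 → r7=12
ADD r1, r7, #8 → r1=12+8=20
STR r7, [56] → M[56]=12
ADD r5, r7, r1 → r5=12+20=32
After step 7: r5 = 32.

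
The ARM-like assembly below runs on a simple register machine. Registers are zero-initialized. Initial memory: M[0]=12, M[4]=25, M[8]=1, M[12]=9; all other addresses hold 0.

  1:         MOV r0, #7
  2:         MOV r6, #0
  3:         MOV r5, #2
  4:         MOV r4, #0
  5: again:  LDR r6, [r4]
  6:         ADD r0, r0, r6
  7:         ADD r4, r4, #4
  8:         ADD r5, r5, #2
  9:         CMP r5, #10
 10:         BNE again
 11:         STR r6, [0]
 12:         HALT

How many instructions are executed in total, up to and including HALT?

after MOV r0, #7: r0=7
after MOV r6, #0: r6=0
after MOV r5, #2: r5=2
after MOV r4, #0: r4=0
after LDR r6, [r4]: r6=M[0]=12
after ADD r0, r0, r6: r0=7+12=19
after ADD r4, r4, #4: r4=0+4=4
after ADD r5, r5, #2: r5=2+2=4
CMP r5, #10  (cmp 4,10)
BNE again: taken
after LDR r6, [r4]: r6=M[4]=25
after ADD r0, r0, r6: r0=19+25=44
after ADD r4, r4, #4: r4=4+4=8
after ADD r5, r5, #2: r5=4+2=6
CMP r5, #10  (cmp 6,10)
BNE again: taken
after LDR r6, [r4]: r6=M[8]=1
after ADD r0, r0, r6: r0=44+1=45
after ADD r4, r4, #4: r4=8+4=12
after ADD r5, r5, #2: r5=6+2=8
CMP r5, #10  (cmp 8,10)
BNE again: taken
after LDR r6, [r4]: r6=M[12]=9
after ADD r0, r0, r6: r0=45+9=54
after ADD r4, r4, #4: r4=12+4=16
after ADD r5, r5, #2: r5=8+2=10
CMP r5, #10  (cmp 10,10)
BNE again: not taken
STR r6, [0] → M[0]=9
halt.
Total executed instructions: 30.

30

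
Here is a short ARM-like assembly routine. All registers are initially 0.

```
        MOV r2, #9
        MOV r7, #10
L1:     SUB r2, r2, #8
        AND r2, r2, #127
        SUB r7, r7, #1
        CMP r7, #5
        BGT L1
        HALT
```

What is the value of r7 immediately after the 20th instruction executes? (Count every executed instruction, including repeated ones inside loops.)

6

after MOV r2, #9: r2=9
after MOV r7, #10: r7=10
after SUB r2, r2, #8: r2=9-8=1
after AND r2, r2, #127: r2=1&127=1
after SUB r7, r7, #1: r7=10-1=9
CMP r7, #5  (cmp 9,5)
BGT L1: taken
after SUB r2, r2, #8: r2=1-8=-7
after AND r2, r2, #127: r2=(-7)&127=121
after SUB r7, r7, #1: r7=9-1=8
CMP r7, #5  (cmp 8,5)
BGT L1: taken
after SUB r2, r2, #8: r2=121-8=113
after AND r2, r2, #127: r2=113&127=113
after SUB r7, r7, #1: r7=8-1=7
CMP r7, #5  (cmp 7,5)
BGT L1: taken
after SUB r2, r2, #8: r2=113-8=105
after AND r2, r2, #127: r2=105&127=105
after SUB r7, r7, #1: r7=7-1=6
After step 20: r7 = 6.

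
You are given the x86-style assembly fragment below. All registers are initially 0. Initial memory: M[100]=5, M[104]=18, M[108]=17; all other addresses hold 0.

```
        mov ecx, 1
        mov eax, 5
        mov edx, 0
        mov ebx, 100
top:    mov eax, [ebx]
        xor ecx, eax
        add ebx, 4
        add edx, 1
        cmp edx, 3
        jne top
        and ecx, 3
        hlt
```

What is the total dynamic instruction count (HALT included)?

24

ecx=1
eax=5
edx=0
ebx=100
eax=M[100]=5
ecx=1^5=4
ebx=100+4=104
edx=0+1=1
cmp edx, 3  (cmp 1,3)
jne top: taken
eax=M[104]=18
ecx=4^18=22
ebx=104+4=108
edx=1+1=2
cmp edx, 3  (cmp 2,3)
jne top: taken
eax=M[108]=17
ecx=22^17=7
ebx=108+4=112
edx=2+1=3
cmp edx, 3  (cmp 3,3)
jne top: not taken
ecx=7&3=3
halt.
Total executed instructions: 24.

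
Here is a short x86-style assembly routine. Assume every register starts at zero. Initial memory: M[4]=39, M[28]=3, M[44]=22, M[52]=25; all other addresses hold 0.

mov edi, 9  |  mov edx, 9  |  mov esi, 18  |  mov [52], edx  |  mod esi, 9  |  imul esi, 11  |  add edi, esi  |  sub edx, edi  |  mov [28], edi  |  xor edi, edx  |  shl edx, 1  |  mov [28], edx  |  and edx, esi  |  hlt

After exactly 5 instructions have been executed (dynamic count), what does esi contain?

0

mov edi, 9 → edi=9
mov edx, 9 → edx=9
mov esi, 18 → esi=18
mov [52], edx → M[52]=9
mod esi, 9 → esi=18%9=0
After step 5: esi = 0.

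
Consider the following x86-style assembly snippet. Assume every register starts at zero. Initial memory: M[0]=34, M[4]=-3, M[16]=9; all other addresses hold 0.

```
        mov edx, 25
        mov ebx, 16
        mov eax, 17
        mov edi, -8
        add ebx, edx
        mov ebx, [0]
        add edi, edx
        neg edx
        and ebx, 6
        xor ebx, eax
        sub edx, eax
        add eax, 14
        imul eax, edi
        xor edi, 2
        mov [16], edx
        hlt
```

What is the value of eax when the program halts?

mov edx, 25 → edx=25
mov ebx, 16 → ebx=16
mov eax, 17 → eax=17
mov edi, -8 → edi=-8
add ebx, edx → ebx=16+25=41
mov ebx, [0] → ebx=M[0]=34
add edi, edx → edi=(-8)+25=17
neg edx → edx=-(25)=-25
and ebx, 6 → ebx=34&6=2
xor ebx, eax → ebx=2^17=19
sub edx, eax → edx=(-25)-17=-42
add eax, 14 → eax=17+14=31
imul eax, edi → eax=31*17=527
xor edi, 2 → edi=17^2=19
mov [16], edx → M[16]=-42
halt.

527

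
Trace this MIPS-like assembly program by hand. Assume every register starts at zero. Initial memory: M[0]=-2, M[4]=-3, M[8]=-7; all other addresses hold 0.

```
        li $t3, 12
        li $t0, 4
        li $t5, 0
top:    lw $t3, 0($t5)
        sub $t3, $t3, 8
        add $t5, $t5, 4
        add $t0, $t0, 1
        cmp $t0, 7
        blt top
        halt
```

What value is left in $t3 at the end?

-15

li $t3, 12 → $t3=12
li $t0, 4 → $t0=4
li $t5, 0 → $t5=0
lw $t3, 0($t5) → $t3=M[0]=-2
sub $t3, $t3, 8 → $t3=(-2)-8=-10
add $t5, $t5, 4 → $t5=0+4=4
add $t0, $t0, 1 → $t0=4+1=5
cmp $t0, 7  (cmp 5,7)
blt top: taken
lw $t3, 0($t5) → $t3=M[4]=-3
sub $t3, $t3, 8 → $t3=(-3)-8=-11
add $t5, $t5, 4 → $t5=4+4=8
add $t0, $t0, 1 → $t0=5+1=6
cmp $t0, 7  (cmp 6,7)
blt top: taken
lw $t3, 0($t5) → $t3=M[8]=-7
sub $t3, $t3, 8 → $t3=(-7)-8=-15
add $t5, $t5, 4 → $t5=8+4=12
add $t0, $t0, 1 → $t0=6+1=7
cmp $t0, 7  (cmp 7,7)
blt top: not taken
halt.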